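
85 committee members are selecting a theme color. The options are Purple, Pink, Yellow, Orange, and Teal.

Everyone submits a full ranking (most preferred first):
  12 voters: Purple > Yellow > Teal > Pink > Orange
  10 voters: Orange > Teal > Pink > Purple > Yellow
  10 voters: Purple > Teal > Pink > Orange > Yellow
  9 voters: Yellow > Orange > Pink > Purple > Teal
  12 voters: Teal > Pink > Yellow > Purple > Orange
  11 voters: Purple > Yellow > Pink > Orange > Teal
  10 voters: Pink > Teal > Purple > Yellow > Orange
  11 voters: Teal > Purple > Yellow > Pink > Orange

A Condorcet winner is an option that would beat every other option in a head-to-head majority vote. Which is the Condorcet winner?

Teal

Teal vs Purple: 43–42
Teal vs Pink: 55–30
Teal vs Yellow: 53–32
Teal vs Orange: 55–30
Teal beats every other option.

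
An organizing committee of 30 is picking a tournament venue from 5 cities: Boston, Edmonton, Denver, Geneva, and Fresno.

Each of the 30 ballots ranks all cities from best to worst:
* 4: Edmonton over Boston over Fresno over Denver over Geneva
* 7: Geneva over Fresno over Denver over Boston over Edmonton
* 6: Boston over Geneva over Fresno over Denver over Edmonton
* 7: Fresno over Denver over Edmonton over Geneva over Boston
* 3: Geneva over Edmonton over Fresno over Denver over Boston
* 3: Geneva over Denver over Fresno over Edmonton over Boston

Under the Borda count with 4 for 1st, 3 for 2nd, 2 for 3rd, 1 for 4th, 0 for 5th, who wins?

Boston: 4×3 + 7×1 + 6×4 + 7×0 + 3×0 + 3×0 = 43
Edmonton: 4×4 + 7×0 + 6×0 + 7×2 + 3×3 + 3×1 = 42
Denver: 4×1 + 7×2 + 6×1 + 7×3 + 3×1 + 3×3 = 57
Geneva: 4×0 + 7×4 + 6×3 + 7×1 + 3×4 + 3×4 = 77
Fresno: 4×2 + 7×3 + 6×2 + 7×4 + 3×2 + 3×2 = 81

Fresno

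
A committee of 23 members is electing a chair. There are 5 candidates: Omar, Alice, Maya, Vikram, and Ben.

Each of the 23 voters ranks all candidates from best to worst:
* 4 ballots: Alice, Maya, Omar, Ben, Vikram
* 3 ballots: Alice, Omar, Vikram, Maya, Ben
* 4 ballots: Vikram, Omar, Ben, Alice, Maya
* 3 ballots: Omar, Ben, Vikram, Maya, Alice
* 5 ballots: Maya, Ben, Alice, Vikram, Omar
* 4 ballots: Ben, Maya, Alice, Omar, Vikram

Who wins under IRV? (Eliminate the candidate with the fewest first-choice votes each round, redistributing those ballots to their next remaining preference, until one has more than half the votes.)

Round 1: Omar 3, Alice 7, Maya 5, Vikram 4, Ben 4. Omar eliminated.
Round 2: Alice 7, Maya 5, Vikram 4, Ben 7. Vikram eliminated.
Round 3: Alice 7, Maya 5, Ben 11. Maya eliminated.
Round 4: Alice 7, Ben 16. Ben has a majority (≥12).

Ben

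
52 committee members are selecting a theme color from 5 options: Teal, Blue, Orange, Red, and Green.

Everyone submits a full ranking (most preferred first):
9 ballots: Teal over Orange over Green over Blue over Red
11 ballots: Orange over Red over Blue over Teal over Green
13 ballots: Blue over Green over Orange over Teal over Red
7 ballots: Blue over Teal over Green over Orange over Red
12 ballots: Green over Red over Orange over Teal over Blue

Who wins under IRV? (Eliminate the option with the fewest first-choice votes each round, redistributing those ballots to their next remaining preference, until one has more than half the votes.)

Orange

Round 1: Teal 9, Blue 20, Orange 11, Red 0, Green 12. Red eliminated.
Round 2: Teal 9, Blue 20, Orange 11, Green 12. Teal eliminated.
Round 3: Blue 20, Orange 20, Green 12. Green eliminated.
Round 4: Blue 20, Orange 32. Orange has a majority (≥27).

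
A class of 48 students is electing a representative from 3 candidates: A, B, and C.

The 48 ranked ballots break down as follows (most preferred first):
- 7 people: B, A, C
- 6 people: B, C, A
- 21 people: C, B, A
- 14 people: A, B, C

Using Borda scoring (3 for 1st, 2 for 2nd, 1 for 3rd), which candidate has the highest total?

B

A: 7×2 + 6×1 + 21×1 + 14×3 = 83
B: 7×3 + 6×3 + 21×2 + 14×2 = 109
C: 7×1 + 6×2 + 21×3 + 14×1 = 96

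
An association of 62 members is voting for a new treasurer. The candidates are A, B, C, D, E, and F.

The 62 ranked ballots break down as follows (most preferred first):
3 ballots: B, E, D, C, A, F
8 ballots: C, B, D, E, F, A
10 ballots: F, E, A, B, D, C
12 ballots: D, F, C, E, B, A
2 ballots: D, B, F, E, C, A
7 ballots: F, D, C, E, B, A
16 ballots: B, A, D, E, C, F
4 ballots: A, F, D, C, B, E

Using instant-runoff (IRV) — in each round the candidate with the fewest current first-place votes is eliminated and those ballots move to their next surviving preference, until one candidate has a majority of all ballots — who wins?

F

Round 1: A 4, B 19, C 8, D 14, E 0, F 17. E eliminated.
Round 2: A 4, B 19, C 8, D 14, F 17. A eliminated.
Round 3: B 19, C 8, D 14, F 21. C eliminated.
Round 4: B 27, D 14, F 21. D eliminated.
Round 5: B 29, F 33. F has a majority (≥32).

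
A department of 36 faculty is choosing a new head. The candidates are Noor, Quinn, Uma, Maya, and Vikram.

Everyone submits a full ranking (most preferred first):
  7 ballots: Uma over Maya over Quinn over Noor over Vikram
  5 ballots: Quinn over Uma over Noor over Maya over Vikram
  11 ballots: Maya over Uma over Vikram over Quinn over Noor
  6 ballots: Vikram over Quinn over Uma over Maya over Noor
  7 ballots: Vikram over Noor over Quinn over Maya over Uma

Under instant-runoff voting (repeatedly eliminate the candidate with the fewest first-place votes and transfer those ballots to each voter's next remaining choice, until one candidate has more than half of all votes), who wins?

Uma

Round 1: Noor 0, Quinn 5, Uma 7, Maya 11, Vikram 13. Noor eliminated.
Round 2: Quinn 5, Uma 7, Maya 11, Vikram 13. Quinn eliminated.
Round 3: Uma 12, Maya 11, Vikram 13. Maya eliminated.
Round 4: Uma 23, Vikram 13. Uma has a majority (≥19).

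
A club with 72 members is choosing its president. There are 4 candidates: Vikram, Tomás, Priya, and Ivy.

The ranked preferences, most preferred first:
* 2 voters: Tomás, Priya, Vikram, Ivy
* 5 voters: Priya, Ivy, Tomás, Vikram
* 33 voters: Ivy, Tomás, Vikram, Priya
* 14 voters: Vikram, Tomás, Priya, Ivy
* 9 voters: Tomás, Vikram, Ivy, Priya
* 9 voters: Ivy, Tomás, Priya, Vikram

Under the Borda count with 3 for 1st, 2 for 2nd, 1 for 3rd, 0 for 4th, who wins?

Tomás

Vikram: 2×1 + 5×0 + 33×1 + 14×3 + 9×2 + 9×0 = 95
Tomás: 2×3 + 5×1 + 33×2 + 14×2 + 9×3 + 9×2 = 150
Priya: 2×2 + 5×3 + 33×0 + 14×1 + 9×0 + 9×1 = 42
Ivy: 2×0 + 5×2 + 33×3 + 14×0 + 9×1 + 9×3 = 145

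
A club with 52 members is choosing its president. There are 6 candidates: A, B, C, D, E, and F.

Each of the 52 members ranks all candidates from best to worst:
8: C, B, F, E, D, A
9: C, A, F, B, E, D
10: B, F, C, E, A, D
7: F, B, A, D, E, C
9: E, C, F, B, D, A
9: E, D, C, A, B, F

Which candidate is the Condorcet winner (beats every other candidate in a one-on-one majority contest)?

C

C vs A: 45–7
C vs B: 35–17
C vs D: 36–16
C vs E: 27–25
C vs F: 35–17
C beats every other candidate.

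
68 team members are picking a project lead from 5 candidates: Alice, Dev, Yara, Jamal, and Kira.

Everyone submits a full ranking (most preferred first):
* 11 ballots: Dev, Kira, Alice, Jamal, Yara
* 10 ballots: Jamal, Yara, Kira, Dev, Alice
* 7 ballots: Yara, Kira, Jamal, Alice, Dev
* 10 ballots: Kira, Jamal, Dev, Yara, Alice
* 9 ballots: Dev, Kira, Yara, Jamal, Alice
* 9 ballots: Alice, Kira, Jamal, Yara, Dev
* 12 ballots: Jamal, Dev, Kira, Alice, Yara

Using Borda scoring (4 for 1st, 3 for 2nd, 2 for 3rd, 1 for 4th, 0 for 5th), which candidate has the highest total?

Alice: 11×2 + 10×0 + 7×1 + 10×0 + 9×0 + 9×4 + 12×1 = 77
Dev: 11×4 + 10×1 + 7×0 + 10×2 + 9×4 + 9×0 + 12×3 = 146
Yara: 11×0 + 10×3 + 7×4 + 10×1 + 9×2 + 9×1 + 12×0 = 95
Jamal: 11×1 + 10×4 + 7×2 + 10×3 + 9×1 + 9×2 + 12×4 = 170
Kira: 11×3 + 10×2 + 7×3 + 10×4 + 9×3 + 9×3 + 12×2 = 192

Kira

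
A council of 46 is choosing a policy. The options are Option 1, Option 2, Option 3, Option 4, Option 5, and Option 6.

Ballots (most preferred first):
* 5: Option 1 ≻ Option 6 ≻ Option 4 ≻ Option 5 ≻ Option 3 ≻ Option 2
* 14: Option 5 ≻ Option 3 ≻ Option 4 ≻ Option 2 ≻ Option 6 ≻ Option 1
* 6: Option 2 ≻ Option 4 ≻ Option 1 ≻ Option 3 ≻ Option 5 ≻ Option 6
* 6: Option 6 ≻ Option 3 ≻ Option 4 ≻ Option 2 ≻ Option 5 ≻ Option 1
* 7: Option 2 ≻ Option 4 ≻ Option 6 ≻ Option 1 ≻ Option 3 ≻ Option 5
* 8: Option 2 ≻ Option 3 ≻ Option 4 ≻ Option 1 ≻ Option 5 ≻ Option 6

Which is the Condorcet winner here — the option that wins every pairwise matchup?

Option 3 vs Option 1: 28–18
Option 3 vs Option 2: 25–21
Option 3 vs Option 4: 28–18
Option 3 vs Option 5: 27–19
Option 3 vs Option 6: 28–18
Option 3 beats every other option.

Option 3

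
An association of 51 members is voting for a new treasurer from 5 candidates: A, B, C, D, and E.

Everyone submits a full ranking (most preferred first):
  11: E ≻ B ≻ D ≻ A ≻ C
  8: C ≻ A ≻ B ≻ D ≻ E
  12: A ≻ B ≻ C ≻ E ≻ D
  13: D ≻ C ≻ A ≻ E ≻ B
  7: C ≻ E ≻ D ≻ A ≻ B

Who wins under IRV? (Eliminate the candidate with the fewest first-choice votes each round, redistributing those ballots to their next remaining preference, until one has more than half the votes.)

C

Round 1: A 12, B 0, C 15, D 13, E 11. B eliminated.
Round 2: A 12, C 15, D 13, E 11. E eliminated.
Round 3: A 12, C 15, D 24. A eliminated.
Round 4: C 27, D 24. C has a majority (≥26).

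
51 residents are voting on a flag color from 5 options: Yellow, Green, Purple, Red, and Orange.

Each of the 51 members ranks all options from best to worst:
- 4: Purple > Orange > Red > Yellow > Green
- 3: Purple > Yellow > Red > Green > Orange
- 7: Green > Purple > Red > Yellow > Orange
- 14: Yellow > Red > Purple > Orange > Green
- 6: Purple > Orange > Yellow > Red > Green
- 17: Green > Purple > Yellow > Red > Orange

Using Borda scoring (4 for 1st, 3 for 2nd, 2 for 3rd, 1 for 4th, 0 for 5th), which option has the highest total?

Purple

Yellow: 4×1 + 3×3 + 7×1 + 14×4 + 6×2 + 17×2 = 122
Green: 4×0 + 3×1 + 7×4 + 14×0 + 6×0 + 17×4 = 99
Purple: 4×4 + 3×4 + 7×3 + 14×2 + 6×4 + 17×3 = 152
Red: 4×2 + 3×2 + 7×2 + 14×3 + 6×1 + 17×1 = 93
Orange: 4×3 + 3×0 + 7×0 + 14×1 + 6×3 + 17×0 = 44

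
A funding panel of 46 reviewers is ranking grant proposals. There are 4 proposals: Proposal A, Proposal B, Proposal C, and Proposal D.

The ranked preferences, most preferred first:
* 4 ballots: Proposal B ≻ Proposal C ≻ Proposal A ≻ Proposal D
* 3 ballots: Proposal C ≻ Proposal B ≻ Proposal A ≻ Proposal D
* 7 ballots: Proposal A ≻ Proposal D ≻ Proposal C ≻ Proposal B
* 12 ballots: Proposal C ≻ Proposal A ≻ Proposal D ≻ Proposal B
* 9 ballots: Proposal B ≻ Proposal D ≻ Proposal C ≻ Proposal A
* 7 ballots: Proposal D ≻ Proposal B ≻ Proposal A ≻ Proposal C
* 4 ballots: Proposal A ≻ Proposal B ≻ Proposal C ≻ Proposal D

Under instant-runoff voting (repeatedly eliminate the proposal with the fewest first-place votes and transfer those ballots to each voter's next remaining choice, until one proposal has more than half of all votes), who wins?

Round 1: Proposal A 11, Proposal B 13, Proposal C 15, Proposal D 7. Proposal D eliminated.
Round 2: Proposal A 11, Proposal B 20, Proposal C 15. Proposal A eliminated.
Round 3: Proposal B 24, Proposal C 22. Proposal B has a majority (≥24).

Proposal B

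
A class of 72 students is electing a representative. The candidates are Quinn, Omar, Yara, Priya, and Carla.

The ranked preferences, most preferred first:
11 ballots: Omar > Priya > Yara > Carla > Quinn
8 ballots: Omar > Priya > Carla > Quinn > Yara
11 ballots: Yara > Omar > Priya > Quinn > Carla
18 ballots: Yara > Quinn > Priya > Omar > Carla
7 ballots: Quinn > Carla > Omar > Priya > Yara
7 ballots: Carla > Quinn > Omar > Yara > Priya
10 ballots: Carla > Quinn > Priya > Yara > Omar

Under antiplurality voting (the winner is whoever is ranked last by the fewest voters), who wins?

Last-place votes: Quinn 11, Omar 10, Yara 15, Priya 7, Carla 29.

Priya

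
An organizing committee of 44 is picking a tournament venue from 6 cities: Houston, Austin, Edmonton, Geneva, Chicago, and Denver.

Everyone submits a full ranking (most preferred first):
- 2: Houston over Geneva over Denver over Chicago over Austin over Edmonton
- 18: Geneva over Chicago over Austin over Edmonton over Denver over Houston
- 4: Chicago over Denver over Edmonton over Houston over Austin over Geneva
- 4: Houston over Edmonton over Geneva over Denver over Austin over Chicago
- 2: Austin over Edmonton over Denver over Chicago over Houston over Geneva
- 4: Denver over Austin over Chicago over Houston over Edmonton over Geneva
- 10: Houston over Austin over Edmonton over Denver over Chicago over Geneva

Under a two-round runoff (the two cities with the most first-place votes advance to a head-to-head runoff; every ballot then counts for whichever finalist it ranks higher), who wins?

Houston

Round 1 first-place votes: Houston 16, Austin 2, Edmonton 0, Geneva 18, Chicago 4, Denver 4. Geneva and Houston advance.
Runoff: Geneva is ranked above Houston on 18 ballots, Houston above Geneva on 26.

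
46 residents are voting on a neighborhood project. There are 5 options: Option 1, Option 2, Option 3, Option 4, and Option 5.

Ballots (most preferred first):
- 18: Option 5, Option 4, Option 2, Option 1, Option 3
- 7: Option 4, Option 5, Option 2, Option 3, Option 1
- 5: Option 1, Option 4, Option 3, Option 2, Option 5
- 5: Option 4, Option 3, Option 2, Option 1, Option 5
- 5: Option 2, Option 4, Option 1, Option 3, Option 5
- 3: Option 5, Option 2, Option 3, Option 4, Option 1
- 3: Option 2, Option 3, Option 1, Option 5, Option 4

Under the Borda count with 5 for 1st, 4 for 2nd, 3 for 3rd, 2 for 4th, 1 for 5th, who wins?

Option 1: 18×2 + 7×1 + 5×5 + 5×2 + 5×3 + 3×1 + 3×3 = 105
Option 2: 18×3 + 7×3 + 5×2 + 5×3 + 5×5 + 3×4 + 3×5 = 152
Option 3: 18×1 + 7×2 + 5×3 + 5×4 + 5×2 + 3×3 + 3×4 = 98
Option 4: 18×4 + 7×5 + 5×4 + 5×5 + 5×4 + 3×2 + 3×1 = 181
Option 5: 18×5 + 7×4 + 5×1 + 5×1 + 5×1 + 3×5 + 3×2 = 154

Option 4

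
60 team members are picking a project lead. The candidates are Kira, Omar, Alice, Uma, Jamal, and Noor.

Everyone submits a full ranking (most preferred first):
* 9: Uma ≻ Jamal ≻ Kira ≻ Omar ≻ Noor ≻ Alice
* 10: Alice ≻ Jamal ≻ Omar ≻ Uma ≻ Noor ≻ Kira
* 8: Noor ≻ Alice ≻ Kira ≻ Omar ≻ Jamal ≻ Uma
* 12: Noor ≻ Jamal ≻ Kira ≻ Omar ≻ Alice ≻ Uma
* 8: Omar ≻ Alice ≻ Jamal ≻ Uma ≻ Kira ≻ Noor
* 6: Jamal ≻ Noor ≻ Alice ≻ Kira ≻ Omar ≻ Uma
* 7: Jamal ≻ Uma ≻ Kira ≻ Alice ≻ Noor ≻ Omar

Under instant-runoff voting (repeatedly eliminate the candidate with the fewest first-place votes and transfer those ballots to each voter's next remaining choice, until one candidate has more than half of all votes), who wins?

Round 1: Kira 0, Omar 8, Alice 10, Uma 9, Jamal 13, Noor 20. Kira eliminated.
Round 2: Omar 8, Alice 10, Uma 9, Jamal 13, Noor 20. Omar eliminated.
Round 3: Alice 18, Uma 9, Jamal 13, Noor 20. Uma eliminated.
Round 4: Alice 18, Jamal 22, Noor 20. Alice eliminated.
Round 5: Jamal 40, Noor 20. Jamal has a majority (≥31).

Jamal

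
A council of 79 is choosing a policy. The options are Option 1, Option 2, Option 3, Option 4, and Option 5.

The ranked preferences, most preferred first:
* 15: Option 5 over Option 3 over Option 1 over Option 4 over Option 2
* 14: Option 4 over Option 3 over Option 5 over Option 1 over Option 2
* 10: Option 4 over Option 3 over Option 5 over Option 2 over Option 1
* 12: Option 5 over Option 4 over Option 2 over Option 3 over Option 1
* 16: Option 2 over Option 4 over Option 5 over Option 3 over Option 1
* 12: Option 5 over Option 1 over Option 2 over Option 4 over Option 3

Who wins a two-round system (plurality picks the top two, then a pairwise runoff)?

Round 1 first-place votes: Option 1 0, Option 2 16, Option 3 0, Option 4 24, Option 5 39. Option 5 and Option 4 advance.
Runoff: Option 5 is ranked above Option 4 on 39 ballots, Option 4 above Option 5 on 40.

Option 4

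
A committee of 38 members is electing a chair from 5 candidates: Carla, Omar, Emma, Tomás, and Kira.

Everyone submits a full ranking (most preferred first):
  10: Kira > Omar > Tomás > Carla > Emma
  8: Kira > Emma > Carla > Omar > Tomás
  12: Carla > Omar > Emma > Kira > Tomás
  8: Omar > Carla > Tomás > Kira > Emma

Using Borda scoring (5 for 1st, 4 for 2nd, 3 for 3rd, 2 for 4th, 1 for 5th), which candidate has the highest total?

Omar

Carla: 10×2 + 8×3 + 12×5 + 8×4 = 136
Omar: 10×4 + 8×2 + 12×4 + 8×5 = 144
Emma: 10×1 + 8×4 + 12×3 + 8×1 = 86
Tomás: 10×3 + 8×1 + 12×1 + 8×3 = 74
Kira: 10×5 + 8×5 + 12×2 + 8×2 = 130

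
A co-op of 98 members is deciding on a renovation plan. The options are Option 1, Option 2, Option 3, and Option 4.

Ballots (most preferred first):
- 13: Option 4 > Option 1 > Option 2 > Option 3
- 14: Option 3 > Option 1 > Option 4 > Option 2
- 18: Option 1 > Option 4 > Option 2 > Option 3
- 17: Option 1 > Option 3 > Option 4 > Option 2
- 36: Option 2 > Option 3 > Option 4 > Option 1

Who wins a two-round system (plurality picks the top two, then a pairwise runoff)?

Round 1 first-place votes: Option 1 35, Option 2 36, Option 3 14, Option 4 13. Option 2 and Option 1 advance.
Runoff: Option 2 is ranked above Option 1 on 36 ballots, Option 1 above Option 2 on 62.

Option 1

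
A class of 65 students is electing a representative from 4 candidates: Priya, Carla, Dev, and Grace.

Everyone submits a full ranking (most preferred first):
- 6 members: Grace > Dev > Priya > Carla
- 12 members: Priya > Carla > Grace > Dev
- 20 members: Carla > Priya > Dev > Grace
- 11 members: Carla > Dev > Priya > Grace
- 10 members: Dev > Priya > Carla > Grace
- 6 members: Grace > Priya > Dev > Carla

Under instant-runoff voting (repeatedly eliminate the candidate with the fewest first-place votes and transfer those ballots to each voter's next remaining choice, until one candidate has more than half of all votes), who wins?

Round 1: Priya 12, Carla 31, Dev 10, Grace 12. Dev eliminated.
Round 2: Priya 22, Carla 31, Grace 12. Grace eliminated.
Round 3: Priya 34, Carla 31. Priya has a majority (≥33).

Priya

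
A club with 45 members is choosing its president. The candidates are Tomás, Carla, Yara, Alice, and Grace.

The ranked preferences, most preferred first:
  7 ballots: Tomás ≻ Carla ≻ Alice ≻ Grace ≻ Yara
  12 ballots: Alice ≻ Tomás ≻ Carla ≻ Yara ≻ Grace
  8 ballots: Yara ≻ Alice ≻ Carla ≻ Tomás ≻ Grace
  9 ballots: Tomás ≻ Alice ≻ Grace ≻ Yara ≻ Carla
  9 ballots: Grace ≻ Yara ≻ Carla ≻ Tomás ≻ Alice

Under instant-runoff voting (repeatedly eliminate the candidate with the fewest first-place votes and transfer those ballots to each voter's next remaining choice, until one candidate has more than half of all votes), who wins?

Tomás

Round 1: Tomás 16, Carla 0, Yara 8, Alice 12, Grace 9. Carla eliminated.
Round 2: Tomás 16, Yara 8, Alice 12, Grace 9. Yara eliminated.
Round 3: Tomás 16, Alice 20, Grace 9. Grace eliminated.
Round 4: Tomás 25, Alice 20. Tomás has a majority (≥23).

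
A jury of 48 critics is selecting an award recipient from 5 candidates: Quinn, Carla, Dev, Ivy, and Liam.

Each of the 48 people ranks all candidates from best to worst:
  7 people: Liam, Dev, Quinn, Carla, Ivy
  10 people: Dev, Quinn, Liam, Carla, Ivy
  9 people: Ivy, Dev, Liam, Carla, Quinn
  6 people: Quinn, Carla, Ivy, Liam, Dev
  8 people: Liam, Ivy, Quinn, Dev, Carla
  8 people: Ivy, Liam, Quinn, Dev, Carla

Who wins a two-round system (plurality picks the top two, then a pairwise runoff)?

Round 1 first-place votes: Quinn 6, Carla 0, Dev 10, Ivy 17, Liam 15. Ivy and Liam advance.
Runoff: Ivy is ranked above Liam on 23 ballots, Liam above Ivy on 25.

Liam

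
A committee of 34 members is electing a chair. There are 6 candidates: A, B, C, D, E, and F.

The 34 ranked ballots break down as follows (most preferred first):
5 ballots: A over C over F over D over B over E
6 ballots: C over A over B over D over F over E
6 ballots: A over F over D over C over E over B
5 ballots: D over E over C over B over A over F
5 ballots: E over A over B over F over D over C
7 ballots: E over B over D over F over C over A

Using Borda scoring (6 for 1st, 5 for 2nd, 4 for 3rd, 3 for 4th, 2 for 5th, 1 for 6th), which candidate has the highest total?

A

A: 5×6 + 6×5 + 6×6 + 5×2 + 5×5 + 7×1 = 138
B: 5×2 + 6×4 + 6×1 + 5×3 + 5×4 + 7×5 = 110
C: 5×5 + 6×6 + 6×3 + 5×4 + 5×1 + 7×2 = 118
D: 5×3 + 6×3 + 6×4 + 5×6 + 5×2 + 7×4 = 125
E: 5×1 + 6×1 + 6×2 + 5×5 + 5×6 + 7×6 = 120
F: 5×4 + 6×2 + 6×5 + 5×1 + 5×3 + 7×3 = 103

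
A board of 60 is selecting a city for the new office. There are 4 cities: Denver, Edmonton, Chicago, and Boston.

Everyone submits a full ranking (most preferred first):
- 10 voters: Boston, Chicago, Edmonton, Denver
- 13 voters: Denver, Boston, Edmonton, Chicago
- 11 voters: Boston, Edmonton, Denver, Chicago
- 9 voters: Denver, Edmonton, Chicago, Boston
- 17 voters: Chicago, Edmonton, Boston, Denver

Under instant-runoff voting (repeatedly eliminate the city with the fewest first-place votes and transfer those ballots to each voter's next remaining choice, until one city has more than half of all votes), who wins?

Boston

Round 1: Denver 22, Edmonton 0, Chicago 17, Boston 21. Edmonton eliminated.
Round 2: Denver 22, Chicago 17, Boston 21. Chicago eliminated.
Round 3: Denver 22, Boston 38. Boston has a majority (≥31).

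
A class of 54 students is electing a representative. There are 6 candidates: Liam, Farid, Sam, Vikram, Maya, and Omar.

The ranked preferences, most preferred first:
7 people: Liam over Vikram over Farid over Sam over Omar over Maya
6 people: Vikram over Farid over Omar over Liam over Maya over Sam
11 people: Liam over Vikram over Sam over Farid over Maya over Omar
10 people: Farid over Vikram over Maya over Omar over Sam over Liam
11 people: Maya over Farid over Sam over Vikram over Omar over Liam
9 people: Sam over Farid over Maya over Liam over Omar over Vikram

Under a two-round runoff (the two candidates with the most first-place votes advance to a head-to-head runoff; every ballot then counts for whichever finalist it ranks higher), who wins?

Round 1 first-place votes: Liam 18, Farid 10, Sam 9, Vikram 6, Maya 11, Omar 0. Liam and Maya advance.
Runoff: Liam is ranked above Maya on 24 ballots, Maya above Liam on 30.

Maya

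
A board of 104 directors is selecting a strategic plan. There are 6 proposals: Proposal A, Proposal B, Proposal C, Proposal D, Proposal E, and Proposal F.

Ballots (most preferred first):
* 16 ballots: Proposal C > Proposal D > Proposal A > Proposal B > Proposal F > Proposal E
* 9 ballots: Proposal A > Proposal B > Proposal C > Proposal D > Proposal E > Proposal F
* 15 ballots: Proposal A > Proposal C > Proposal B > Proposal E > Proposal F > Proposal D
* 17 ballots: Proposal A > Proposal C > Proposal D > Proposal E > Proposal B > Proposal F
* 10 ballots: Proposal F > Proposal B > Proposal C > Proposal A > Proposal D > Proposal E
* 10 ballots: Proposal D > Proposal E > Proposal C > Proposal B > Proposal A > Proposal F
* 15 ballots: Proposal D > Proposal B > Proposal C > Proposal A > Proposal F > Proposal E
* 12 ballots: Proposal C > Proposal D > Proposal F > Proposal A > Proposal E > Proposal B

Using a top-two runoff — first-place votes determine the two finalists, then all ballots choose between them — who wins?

Round 1 first-place votes: Proposal A 41, Proposal B 0, Proposal C 28, Proposal D 25, Proposal E 0, Proposal F 10. Proposal A and Proposal C advance.
Runoff: Proposal A is ranked above Proposal C on 41 ballots, Proposal C above Proposal A on 63.

Proposal C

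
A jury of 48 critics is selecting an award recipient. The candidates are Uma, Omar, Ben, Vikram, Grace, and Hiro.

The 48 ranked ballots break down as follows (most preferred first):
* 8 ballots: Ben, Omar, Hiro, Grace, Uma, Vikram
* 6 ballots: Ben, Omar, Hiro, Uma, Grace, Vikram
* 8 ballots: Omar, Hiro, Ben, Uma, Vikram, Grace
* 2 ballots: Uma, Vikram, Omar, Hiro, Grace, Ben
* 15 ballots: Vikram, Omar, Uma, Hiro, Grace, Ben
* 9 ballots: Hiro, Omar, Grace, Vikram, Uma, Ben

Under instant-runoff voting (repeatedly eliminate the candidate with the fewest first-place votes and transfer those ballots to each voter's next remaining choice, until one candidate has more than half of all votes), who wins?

Round 1: Uma 2, Omar 8, Ben 14, Vikram 15, Grace 0, Hiro 9. Grace eliminated.
Round 2: Uma 2, Omar 8, Ben 14, Vikram 15, Hiro 9. Uma eliminated.
Round 3: Omar 8, Ben 14, Vikram 17, Hiro 9. Omar eliminated.
Round 4: Ben 14, Vikram 17, Hiro 17. Ben eliminated.
Round 5: Vikram 17, Hiro 31. Hiro has a majority (≥25).

Hiro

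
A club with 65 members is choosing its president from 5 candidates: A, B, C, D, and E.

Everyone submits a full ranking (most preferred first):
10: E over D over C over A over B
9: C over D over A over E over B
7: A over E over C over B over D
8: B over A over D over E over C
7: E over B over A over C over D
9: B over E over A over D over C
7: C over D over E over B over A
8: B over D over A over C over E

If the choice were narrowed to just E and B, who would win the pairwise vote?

E is ranked above B on 40 ballots; B above E on 25.

E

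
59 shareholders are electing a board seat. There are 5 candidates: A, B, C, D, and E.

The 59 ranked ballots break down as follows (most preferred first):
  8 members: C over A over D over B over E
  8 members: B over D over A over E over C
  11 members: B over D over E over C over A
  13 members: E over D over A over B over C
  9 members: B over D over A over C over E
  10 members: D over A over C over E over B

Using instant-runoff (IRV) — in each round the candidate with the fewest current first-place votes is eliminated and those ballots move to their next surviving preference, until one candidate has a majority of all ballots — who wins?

Round 1: A 0, B 28, C 8, D 10, E 13. A eliminated.
Round 2: B 28, C 8, D 10, E 13. C eliminated.
Round 3: B 28, D 18, E 13. E eliminated.
Round 4: B 28, D 31. D has a majority (≥30).

D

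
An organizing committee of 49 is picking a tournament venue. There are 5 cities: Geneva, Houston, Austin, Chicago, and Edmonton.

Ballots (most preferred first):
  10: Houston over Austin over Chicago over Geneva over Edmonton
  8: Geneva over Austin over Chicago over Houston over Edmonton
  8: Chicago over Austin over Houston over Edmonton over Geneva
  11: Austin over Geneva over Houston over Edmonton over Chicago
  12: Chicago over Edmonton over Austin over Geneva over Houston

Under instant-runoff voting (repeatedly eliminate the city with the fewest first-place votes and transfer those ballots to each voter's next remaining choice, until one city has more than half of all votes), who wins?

Austin

Round 1: Geneva 8, Houston 10, Austin 11, Chicago 20, Edmonton 0. Edmonton eliminated.
Round 2: Geneva 8, Houston 10, Austin 11, Chicago 20. Geneva eliminated.
Round 3: Houston 10, Austin 19, Chicago 20. Houston eliminated.
Round 4: Austin 29, Chicago 20. Austin has a majority (≥25).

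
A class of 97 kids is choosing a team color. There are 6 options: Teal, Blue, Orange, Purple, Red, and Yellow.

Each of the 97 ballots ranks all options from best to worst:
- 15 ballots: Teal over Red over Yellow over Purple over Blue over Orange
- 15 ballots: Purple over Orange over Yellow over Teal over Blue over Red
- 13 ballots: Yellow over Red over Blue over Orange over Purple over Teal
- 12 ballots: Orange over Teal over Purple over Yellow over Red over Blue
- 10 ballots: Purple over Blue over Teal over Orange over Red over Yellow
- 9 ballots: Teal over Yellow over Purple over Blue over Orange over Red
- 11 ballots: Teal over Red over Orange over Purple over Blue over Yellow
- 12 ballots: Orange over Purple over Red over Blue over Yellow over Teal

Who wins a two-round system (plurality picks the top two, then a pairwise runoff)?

Round 1 first-place votes: Teal 35, Blue 0, Orange 24, Purple 25, Red 0, Yellow 13. Teal and Purple advance.
Runoff: Teal is ranked above Purple on 47 ballots, Purple above Teal on 50.

Purple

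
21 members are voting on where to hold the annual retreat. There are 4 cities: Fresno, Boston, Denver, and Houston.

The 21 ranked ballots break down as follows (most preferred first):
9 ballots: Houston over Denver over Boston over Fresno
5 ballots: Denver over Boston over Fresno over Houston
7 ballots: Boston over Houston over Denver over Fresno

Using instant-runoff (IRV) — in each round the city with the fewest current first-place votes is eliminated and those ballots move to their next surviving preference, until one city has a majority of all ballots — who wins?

Boston

Round 1: Fresno 0, Boston 7, Denver 5, Houston 9. Fresno eliminated.
Round 2: Boston 7, Denver 5, Houston 9. Denver eliminated.
Round 3: Boston 12, Houston 9. Boston has a majority (≥11).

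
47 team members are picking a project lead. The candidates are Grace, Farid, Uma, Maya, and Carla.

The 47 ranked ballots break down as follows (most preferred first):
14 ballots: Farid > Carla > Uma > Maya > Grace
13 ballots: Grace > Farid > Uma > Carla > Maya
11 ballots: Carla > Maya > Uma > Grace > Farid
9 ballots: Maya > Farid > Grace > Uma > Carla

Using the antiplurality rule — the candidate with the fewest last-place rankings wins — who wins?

Last-place votes: Grace 14, Farid 11, Uma 0, Maya 13, Carla 9.

Uma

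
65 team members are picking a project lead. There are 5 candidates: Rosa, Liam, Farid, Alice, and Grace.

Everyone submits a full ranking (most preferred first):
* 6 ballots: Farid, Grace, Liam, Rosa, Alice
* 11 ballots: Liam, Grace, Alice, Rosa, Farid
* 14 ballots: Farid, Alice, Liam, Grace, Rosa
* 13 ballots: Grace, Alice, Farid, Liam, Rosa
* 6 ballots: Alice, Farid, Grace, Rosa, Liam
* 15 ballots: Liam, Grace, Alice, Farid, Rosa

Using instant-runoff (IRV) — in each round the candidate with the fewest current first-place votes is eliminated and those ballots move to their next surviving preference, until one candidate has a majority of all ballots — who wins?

Round 1: Rosa 0, Liam 26, Farid 20, Alice 6, Grace 13. Rosa eliminated.
Round 2: Liam 26, Farid 20, Alice 6, Grace 13. Alice eliminated.
Round 3: Liam 26, Farid 26, Grace 13. Grace eliminated.
Round 4: Liam 26, Farid 39. Farid has a majority (≥33).

Farid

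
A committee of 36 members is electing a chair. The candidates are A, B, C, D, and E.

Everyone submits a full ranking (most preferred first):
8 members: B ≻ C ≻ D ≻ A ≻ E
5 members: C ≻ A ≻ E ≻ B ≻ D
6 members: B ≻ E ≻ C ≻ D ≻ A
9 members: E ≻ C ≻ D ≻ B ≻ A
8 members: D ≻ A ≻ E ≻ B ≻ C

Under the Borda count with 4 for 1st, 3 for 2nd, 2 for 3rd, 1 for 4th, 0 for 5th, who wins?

C

A: 8×1 + 5×3 + 6×0 + 9×0 + 8×3 = 47
B: 8×4 + 5×1 + 6×4 + 9×1 + 8×1 = 78
C: 8×3 + 5×4 + 6×2 + 9×3 + 8×0 = 83
D: 8×2 + 5×0 + 6×1 + 9×2 + 8×4 = 72
E: 8×0 + 5×2 + 6×3 + 9×4 + 8×2 = 80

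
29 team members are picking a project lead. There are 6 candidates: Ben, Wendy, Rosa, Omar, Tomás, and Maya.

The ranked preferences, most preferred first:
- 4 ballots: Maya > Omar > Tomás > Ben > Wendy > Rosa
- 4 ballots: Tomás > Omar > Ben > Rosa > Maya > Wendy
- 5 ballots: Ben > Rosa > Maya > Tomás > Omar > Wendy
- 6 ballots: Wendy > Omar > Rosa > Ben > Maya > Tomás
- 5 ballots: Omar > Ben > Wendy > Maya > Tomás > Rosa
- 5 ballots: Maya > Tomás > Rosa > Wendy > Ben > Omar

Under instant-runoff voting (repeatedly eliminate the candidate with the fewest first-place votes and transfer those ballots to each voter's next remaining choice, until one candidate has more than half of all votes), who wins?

Round 1: Ben 5, Wendy 6, Rosa 0, Omar 5, Tomás 4, Maya 9. Rosa eliminated.
Round 2: Ben 5, Wendy 6, Omar 5, Tomás 4, Maya 9. Tomás eliminated.
Round 3: Ben 5, Wendy 6, Omar 9, Maya 9. Ben eliminated.
Round 4: Wendy 6, Omar 9, Maya 14. Wendy eliminated.
Round 5: Omar 15, Maya 14. Omar has a majority (≥15).

Omar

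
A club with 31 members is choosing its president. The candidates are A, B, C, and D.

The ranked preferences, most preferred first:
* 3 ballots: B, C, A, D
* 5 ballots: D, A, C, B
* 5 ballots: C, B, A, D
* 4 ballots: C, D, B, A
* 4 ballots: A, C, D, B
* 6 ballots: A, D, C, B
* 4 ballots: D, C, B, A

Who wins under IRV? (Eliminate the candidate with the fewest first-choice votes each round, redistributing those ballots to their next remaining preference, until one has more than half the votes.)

Round 1: A 10, B 3, C 9, D 9. B eliminated.
Round 2: A 10, C 12, D 9. D eliminated.
Round 3: A 15, C 16. C has a majority (≥16).

C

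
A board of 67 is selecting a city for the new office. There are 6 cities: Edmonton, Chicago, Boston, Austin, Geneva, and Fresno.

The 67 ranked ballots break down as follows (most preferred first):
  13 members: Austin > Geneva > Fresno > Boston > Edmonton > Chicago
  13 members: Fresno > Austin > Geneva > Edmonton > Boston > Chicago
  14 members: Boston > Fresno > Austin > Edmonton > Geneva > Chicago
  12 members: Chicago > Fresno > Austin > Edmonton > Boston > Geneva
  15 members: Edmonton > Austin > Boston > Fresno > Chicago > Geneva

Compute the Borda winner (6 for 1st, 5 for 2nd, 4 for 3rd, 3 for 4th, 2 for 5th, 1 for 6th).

Edmonton: 13×2 + 13×3 + 14×3 + 12×3 + 15×6 = 233
Chicago: 13×1 + 13×1 + 14×1 + 12×6 + 15×2 = 142
Boston: 13×3 + 13×2 + 14×6 + 12×2 + 15×4 = 233
Austin: 13×6 + 13×5 + 14×4 + 12×4 + 15×5 = 322
Geneva: 13×5 + 13×4 + 14×2 + 12×1 + 15×1 = 172
Fresno: 13×4 + 13×6 + 14×5 + 12×5 + 15×3 = 305

Austin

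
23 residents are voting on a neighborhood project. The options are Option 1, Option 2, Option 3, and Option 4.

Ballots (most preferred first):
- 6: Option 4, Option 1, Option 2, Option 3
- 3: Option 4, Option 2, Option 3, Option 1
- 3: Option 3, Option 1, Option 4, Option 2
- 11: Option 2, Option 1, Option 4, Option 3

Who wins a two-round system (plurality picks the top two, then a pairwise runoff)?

Option 4

Round 1 first-place votes: Option 1 0, Option 2 11, Option 3 3, Option 4 9. Option 2 and Option 4 advance.
Runoff: Option 2 is ranked above Option 4 on 11 ballots, Option 4 above Option 2 on 12.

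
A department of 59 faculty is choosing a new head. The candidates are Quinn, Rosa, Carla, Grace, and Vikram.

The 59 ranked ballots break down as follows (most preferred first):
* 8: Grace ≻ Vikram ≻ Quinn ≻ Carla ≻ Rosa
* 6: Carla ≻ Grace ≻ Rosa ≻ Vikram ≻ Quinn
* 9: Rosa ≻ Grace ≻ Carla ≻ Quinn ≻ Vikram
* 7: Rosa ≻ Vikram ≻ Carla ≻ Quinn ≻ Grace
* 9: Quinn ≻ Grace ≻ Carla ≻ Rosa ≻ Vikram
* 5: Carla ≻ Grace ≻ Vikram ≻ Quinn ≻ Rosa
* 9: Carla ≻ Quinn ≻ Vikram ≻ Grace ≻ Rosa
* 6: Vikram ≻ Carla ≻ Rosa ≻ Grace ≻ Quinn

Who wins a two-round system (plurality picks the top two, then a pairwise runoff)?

Carla

Round 1 first-place votes: Quinn 9, Rosa 16, Carla 20, Grace 8, Vikram 6. Carla and Rosa advance.
Runoff: Carla is ranked above Rosa on 43 ballots, Rosa above Carla on 16.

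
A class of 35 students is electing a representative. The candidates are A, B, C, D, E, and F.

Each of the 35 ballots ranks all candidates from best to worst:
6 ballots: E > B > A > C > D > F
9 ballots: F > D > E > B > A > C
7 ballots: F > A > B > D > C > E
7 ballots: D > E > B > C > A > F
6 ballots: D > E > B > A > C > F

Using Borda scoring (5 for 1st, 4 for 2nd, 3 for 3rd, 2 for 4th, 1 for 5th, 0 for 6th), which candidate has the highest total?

A: 6×3 + 9×1 + 7×4 + 7×1 + 6×2 = 74
B: 6×4 + 9×2 + 7×3 + 7×3 + 6×3 = 102
C: 6×2 + 9×0 + 7×1 + 7×2 + 6×1 = 39
D: 6×1 + 9×4 + 7×2 + 7×5 + 6×5 = 121
E: 6×5 + 9×3 + 7×0 + 7×4 + 6×4 = 109
F: 6×0 + 9×5 + 7×5 + 7×0 + 6×0 = 80

D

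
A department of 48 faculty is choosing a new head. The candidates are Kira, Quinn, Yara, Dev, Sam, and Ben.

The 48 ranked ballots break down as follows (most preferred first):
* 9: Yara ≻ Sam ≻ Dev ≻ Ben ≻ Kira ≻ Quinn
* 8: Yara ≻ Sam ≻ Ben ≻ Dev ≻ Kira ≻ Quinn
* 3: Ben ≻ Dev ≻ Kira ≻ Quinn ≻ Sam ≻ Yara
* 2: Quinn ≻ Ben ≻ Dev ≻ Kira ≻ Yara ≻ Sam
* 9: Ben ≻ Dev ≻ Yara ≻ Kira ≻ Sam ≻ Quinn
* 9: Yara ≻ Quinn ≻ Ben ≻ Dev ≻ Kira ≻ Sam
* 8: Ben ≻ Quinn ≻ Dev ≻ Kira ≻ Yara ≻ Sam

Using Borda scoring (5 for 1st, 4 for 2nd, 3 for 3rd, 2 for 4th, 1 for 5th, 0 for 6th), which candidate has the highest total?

Kira: 9×1 + 8×1 + 3×3 + 2×2 + 9×2 + 9×1 + 8×2 = 73
Quinn: 9×0 + 8×0 + 3×2 + 2×5 + 9×0 + 9×4 + 8×4 = 84
Yara: 9×5 + 8×5 + 3×0 + 2×1 + 9×3 + 9×5 + 8×1 = 167
Dev: 9×3 + 8×2 + 3×4 + 2×3 + 9×4 + 9×2 + 8×3 = 139
Sam: 9×4 + 8×4 + 3×1 + 2×0 + 9×1 + 9×0 + 8×0 = 80
Ben: 9×2 + 8×3 + 3×5 + 2×4 + 9×5 + 9×3 + 8×5 = 177

Ben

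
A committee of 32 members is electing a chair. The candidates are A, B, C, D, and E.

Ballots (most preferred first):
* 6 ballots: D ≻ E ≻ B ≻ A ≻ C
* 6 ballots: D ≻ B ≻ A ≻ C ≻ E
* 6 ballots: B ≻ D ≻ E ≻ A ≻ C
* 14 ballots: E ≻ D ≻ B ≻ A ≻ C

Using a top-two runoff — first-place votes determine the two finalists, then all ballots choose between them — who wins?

Round 1 first-place votes: A 0, B 6, C 0, D 12, E 14. E and D advance.
Runoff: E is ranked above D on 14 ballots, D above E on 18.

D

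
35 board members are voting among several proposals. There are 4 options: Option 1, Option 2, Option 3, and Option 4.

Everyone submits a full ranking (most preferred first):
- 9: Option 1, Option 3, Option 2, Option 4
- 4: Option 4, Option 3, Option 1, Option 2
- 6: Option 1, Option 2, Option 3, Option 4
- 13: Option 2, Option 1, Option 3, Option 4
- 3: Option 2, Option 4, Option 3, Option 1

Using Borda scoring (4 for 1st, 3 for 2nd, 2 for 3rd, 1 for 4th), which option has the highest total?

Option 1: 9×4 + 4×2 + 6×4 + 13×3 + 3×1 = 110
Option 2: 9×2 + 4×1 + 6×3 + 13×4 + 3×4 = 104
Option 3: 9×3 + 4×3 + 6×2 + 13×2 + 3×2 = 83
Option 4: 9×1 + 4×4 + 6×1 + 13×1 + 3×3 = 53

Option 1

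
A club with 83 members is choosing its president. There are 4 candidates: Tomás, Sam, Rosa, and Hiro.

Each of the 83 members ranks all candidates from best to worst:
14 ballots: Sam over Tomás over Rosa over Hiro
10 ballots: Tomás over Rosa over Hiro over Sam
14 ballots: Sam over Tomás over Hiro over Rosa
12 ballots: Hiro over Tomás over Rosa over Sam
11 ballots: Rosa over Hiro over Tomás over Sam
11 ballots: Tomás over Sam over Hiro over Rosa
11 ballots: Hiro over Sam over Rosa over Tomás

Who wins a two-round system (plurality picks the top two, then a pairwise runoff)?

Round 1 first-place votes: Tomás 21, Sam 28, Rosa 11, Hiro 23. Sam and Hiro advance.
Runoff: Sam is ranked above Hiro on 39 ballots, Hiro above Sam on 44.

Hiro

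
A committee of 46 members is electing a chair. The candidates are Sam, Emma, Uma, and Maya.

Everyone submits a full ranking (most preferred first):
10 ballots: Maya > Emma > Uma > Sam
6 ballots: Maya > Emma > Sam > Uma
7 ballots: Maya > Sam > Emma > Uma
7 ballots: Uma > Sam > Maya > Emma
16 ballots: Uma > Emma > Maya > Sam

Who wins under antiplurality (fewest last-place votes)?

Last-place votes: Sam 26, Emma 7, Uma 13, Maya 0.

Maya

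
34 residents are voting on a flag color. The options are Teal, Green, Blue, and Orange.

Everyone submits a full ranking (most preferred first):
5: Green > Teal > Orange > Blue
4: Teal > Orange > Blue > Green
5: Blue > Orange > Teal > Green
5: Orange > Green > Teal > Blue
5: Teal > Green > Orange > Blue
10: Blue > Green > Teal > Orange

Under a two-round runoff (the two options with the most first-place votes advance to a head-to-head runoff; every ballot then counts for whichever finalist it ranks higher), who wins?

Teal

Round 1 first-place votes: Teal 9, Green 5, Blue 15, Orange 5. Blue and Teal advance.
Runoff: Blue is ranked above Teal on 15 ballots, Teal above Blue on 19.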